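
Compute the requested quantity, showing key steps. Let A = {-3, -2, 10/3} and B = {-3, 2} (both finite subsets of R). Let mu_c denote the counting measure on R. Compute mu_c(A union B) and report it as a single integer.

Counting measure on a finite set equals cardinality. By inclusion-exclusion, |A union B| = |A| + |B| - |A cap B|.
|A| = 3, |B| = 2, |A cap B| = 1.
So mu_c(A union B) = 3 + 2 - 1 = 4.

4


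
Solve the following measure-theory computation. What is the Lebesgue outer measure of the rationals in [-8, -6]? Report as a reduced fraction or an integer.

The set Q cap [-8, -6] is countable (a subset of the countable set Q). Lebesgue outer measure of any countable set is 0: each singleton {q} has m*({q}) = 0, and by countable subadditivity m*(union_k {q_k}) <= sum_k m*({q_k}) = sum_k 0 = 0. The reverse inequality m*(E) >= 0 is automatic. So m*(Q cap [-8, -6]) = 0.

0


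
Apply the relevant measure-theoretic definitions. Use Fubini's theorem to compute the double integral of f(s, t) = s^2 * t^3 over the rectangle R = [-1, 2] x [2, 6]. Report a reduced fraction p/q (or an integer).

f(s, t) is a tensor product of a function of s and a function of t, and both factors are bounded continuous (hence Lebesgue integrable) on the rectangle, so Fubini's theorem applies:
  integral_R f d(m x m) = (integral_a1^b1 s^2 ds) * (integral_a2^b2 t^3 dt).
Inner integral in s: integral_{-1}^{2} s^2 ds = (2^3 - (-1)^3)/3
  = 3.
Inner integral in t: integral_{2}^{6} t^3 dt = (6^4 - 2^4)/4
  = 320.
Product: (3) * (320) = 960.

960


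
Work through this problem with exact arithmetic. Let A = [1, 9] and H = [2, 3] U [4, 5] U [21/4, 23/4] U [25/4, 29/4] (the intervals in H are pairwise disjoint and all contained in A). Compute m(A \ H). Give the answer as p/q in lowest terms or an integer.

The ambient interval has length m(A) = 9 - 1 = 8.
Since the holes are disjoint and sit inside A, by finite additivity
  m(H) = sum_i (b_i - a_i), and m(A \ H) = m(A) - m(H).
Computing the hole measures:
  m(H_1) = 3 - 2 = 1.
  m(H_2) = 5 - 4 = 1.
  m(H_3) = 23/4 - 21/4 = 1/2.
  m(H_4) = 29/4 - 25/4 = 1.
Summed: m(H) = 1 + 1 + 1/2 + 1 = 7/2.
So m(A \ H) = 8 - 7/2 = 9/2.

9/2


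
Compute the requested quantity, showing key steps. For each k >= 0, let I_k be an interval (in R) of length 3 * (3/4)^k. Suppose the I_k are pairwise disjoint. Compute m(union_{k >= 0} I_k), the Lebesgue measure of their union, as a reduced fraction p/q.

By countable additivity of the Lebesgue measure on pairwise disjoint measurable sets,
  m(union_{k >= 0} I_k) = sum_{k >= 0} m(I_k) = sum_{k >= 0} a * r^k,
  with a = 3 and r = 3/4.
Since 0 < r = 3/4 < 1, the geometric series converges:
  sum_{k >= 0} a * r^k = a / (1 - r).
  = 3 / (1 - 3/4)
  = 3 / (1/4)
  = 12.

12


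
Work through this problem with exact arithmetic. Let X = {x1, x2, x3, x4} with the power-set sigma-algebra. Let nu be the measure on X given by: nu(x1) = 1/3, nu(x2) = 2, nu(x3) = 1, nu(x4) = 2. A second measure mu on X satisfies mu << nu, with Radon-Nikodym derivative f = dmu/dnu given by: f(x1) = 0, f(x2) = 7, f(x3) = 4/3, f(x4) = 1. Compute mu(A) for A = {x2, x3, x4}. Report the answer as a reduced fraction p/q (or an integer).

By the defining property of the Radon-Nikodym derivative, for every measurable set A,
  mu(A) = integral_A f dnu.
Since nu is a discrete measure concentrated on the atoms of X, the integral over A reduces to the sum
  mu(A) = sum_{x in A} f(x) * nu({x}).
Computing each term:
  x2: f(x2) * nu(x2) = 7 * 2 = 14.
  x3: f(x3) * nu(x3) = 4/3 * 1 = 4/3.
  x4: f(x4) * nu(x4) = 1 * 2 = 2.
Summing: mu(A) = 14 + 4/3 + 2 = 52/3.

52/3


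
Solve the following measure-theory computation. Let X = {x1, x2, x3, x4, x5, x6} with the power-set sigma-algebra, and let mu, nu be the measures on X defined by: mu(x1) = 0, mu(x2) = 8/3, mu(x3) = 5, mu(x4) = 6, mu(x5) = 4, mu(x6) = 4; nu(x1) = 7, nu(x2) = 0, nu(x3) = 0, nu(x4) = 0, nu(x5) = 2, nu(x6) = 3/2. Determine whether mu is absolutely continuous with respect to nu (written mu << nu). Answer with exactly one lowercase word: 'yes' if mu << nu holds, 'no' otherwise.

mu << nu means: every nu-null measurable set is also mu-null; equivalently, for every atom x, if nu({x}) = 0 then mu({x}) = 0.
Checking each atom:
  x1: nu = 7 > 0 -> no constraint.
  x2: nu = 0, mu = 8/3 > 0 -> violates mu << nu.
  x3: nu = 0, mu = 5 > 0 -> violates mu << nu.
  x4: nu = 0, mu = 6 > 0 -> violates mu << nu.
  x5: nu = 2 > 0 -> no constraint.
  x6: nu = 3/2 > 0 -> no constraint.
The atom(s) x2, x3, x4 violate the condition (nu = 0 but mu > 0). Therefore mu is NOT absolutely continuous w.r.t. nu.

no


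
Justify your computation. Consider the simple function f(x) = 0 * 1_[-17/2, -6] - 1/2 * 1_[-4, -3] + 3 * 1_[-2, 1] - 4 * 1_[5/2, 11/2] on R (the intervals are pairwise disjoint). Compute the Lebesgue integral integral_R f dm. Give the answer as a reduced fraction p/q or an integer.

For a simple function f = sum_i c_i * 1_{A_i} with disjoint A_i,
  integral f dm = sum_i c_i * m(A_i).
Lengths of the A_i:
  m(A_1) = -6 - (-17/2) = 5/2.
  m(A_2) = -3 - (-4) = 1.
  m(A_3) = 1 - (-2) = 3.
  m(A_4) = 11/2 - 5/2 = 3.
Contributions c_i * m(A_i):
  (0) * (5/2) = 0.
  (-1/2) * (1) = -1/2.
  (3) * (3) = 9.
  (-4) * (3) = -12.
Total: 0 - 1/2 + 9 - 12 = -7/2.

-7/2


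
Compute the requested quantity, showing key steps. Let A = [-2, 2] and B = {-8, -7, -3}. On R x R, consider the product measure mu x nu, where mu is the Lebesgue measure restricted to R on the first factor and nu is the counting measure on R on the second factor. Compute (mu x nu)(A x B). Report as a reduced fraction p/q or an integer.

For a measurable rectangle A x B, the product measure satisfies
  (mu x nu)(A x B) = mu(A) * nu(B).
  mu(A) = 4.
  nu(B) = 3.
  (mu x nu)(A x B) = 4 * 3 = 12.

12


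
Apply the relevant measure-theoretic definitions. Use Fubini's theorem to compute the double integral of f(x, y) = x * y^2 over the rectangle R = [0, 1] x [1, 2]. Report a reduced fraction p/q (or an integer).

f(x, y) is a tensor product of a function of x and a function of y, and both factors are bounded continuous (hence Lebesgue integrable) on the rectangle, so Fubini's theorem applies:
  integral_R f d(m x m) = (integral_a1^b1 x dx) * (integral_a2^b2 y^2 dy).
Inner integral in x: integral_{0}^{1} x dx = (1^2 - 0^2)/2
  = 1/2.
Inner integral in y: integral_{1}^{2} y^2 dy = (2^3 - 1^3)/3
  = 7/3.
Product: (1/2) * (7/3) = 7/6.

7/6


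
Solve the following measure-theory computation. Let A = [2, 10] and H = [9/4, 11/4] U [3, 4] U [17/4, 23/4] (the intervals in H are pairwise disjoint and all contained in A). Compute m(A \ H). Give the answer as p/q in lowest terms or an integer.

The ambient interval has length m(A) = 10 - 2 = 8.
Since the holes are disjoint and sit inside A, by finite additivity
  m(H) = sum_i (b_i - a_i), and m(A \ H) = m(A) - m(H).
Computing the hole measures:
  m(H_1) = 11/4 - 9/4 = 1/2.
  m(H_2) = 4 - 3 = 1.
  m(H_3) = 23/4 - 17/4 = 3/2.
Summed: m(H) = 1/2 + 1 + 3/2 = 3.
So m(A \ H) = 8 - 3 = 5.

5


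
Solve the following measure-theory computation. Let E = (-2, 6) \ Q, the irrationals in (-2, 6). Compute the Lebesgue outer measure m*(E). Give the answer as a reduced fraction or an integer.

The interval I = (-2, 6) has m(I) = 6 - (-2) = 8 (endpoints are measure-zero, so open/closed/half-open agree). Write I = (I cap Q) u (I \ Q). The rationals in I are countable, so m*(I cap Q) = 0 (cover each rational by intervals whose total length is arbitrarily small). By countable subadditivity m*(I) <= m*(I cap Q) + m*(I \ Q), hence m*(I \ Q) >= m(I) = 8. The reverse inequality m*(I \ Q) <= m*(I) = 8 is trivial since (I \ Q) is a subset of I. Therefore m*(I \ Q) = 8.

8


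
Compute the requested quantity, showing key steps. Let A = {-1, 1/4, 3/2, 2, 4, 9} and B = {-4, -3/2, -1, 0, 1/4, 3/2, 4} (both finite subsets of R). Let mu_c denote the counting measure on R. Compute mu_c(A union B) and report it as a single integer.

Counting measure on a finite set equals cardinality. By inclusion-exclusion, |A union B| = |A| + |B| - |A cap B|.
|A| = 6, |B| = 7, |A cap B| = 4.
So mu_c(A union B) = 6 + 7 - 4 = 9.

9


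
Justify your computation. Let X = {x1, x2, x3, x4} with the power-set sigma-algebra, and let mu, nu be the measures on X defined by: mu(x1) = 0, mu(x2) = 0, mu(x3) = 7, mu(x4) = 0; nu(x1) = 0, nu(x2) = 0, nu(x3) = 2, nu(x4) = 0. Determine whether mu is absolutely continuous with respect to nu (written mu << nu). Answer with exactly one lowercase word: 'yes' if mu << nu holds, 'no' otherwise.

mu << nu means: every nu-null measurable set is also mu-null; equivalently, for every atom x, if nu({x}) = 0 then mu({x}) = 0.
Checking each atom:
  x1: nu = 0, mu = 0 -> consistent with mu << nu.
  x2: nu = 0, mu = 0 -> consistent with mu << nu.
  x3: nu = 2 > 0 -> no constraint.
  x4: nu = 0, mu = 0 -> consistent with mu << nu.
No atom violates the condition. Therefore mu << nu.

yes


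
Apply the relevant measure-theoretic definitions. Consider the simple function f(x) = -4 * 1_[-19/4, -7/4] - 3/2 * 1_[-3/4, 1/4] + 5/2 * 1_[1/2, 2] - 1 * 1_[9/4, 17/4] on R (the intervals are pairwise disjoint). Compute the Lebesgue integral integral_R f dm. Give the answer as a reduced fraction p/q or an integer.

For a simple function f = sum_i c_i * 1_{A_i} with disjoint A_i,
  integral f dm = sum_i c_i * m(A_i).
Lengths of the A_i:
  m(A_1) = -7/4 - (-19/4) = 3.
  m(A_2) = 1/4 - (-3/4) = 1.
  m(A_3) = 2 - 1/2 = 3/2.
  m(A_4) = 17/4 - 9/4 = 2.
Contributions c_i * m(A_i):
  (-4) * (3) = -12.
  (-3/2) * (1) = -3/2.
  (5/2) * (3/2) = 15/4.
  (-1) * (2) = -2.
Total: -12 - 3/2 + 15/4 - 2 = -47/4.

-47/4


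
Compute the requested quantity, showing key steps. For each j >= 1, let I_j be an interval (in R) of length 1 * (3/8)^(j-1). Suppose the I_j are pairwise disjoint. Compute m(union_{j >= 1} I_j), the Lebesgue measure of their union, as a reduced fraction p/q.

By countable additivity of the Lebesgue measure on pairwise disjoint measurable sets,
  m(union_{j >= 1} I_j) = sum_{j >= 1} m(I_j) = sum_{j >= 1} a * r^(j-1),
  with a = 1 and r = 3/8.
Since 0 < r = 3/8 < 1, the geometric series converges:
  sum_{j >= 1} a * r^(j-1) = a / (1 - r).
  = 1 / (1 - 3/8)
  = 1 / (5/8)
  = 8/5.

8/5


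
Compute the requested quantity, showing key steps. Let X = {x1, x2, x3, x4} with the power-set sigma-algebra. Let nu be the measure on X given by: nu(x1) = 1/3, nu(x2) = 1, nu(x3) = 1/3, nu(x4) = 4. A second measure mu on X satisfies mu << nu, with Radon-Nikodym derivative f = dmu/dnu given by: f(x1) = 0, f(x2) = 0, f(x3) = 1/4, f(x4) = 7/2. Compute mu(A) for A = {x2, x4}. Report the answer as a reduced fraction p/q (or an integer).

By the defining property of the Radon-Nikodym derivative, for every measurable set A,
  mu(A) = integral_A f dnu.
Since nu is a discrete measure concentrated on the atoms of X, the integral over A reduces to the sum
  mu(A) = sum_{x in A} f(x) * nu({x}).
Computing each term:
  x2: f(x2) * nu(x2) = 0 * 1 = 0.
  x4: f(x4) * nu(x4) = 7/2 * 4 = 14.
Summing: mu(A) = 0 + 14 = 14.

14


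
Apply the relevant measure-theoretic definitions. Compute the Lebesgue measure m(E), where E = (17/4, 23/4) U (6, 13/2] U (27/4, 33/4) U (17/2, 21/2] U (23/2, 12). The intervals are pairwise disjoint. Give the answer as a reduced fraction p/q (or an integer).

For pairwise disjoint intervals, m(union_i I_i) = sum_i m(I_i),
and m is invariant under swapping open/closed endpoints (single points have measure 0).
So m(E) = sum_i (b_i - a_i).
  I_1 has length 23/4 - 17/4 = 3/2.
  I_2 has length 13/2 - 6 = 1/2.
  I_3 has length 33/4 - 27/4 = 3/2.
  I_4 has length 21/2 - 17/2 = 2.
  I_5 has length 12 - 23/2 = 1/2.
Summing:
  m(E) = 3/2 + 1/2 + 3/2 + 2 + 1/2 = 6.

6


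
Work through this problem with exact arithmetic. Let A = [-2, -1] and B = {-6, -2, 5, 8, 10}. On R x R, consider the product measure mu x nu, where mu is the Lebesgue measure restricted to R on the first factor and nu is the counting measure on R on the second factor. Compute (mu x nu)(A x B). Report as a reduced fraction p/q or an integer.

For a measurable rectangle A x B, the product measure satisfies
  (mu x nu)(A x B) = mu(A) * nu(B).
  mu(A) = 1.
  nu(B) = 5.
  (mu x nu)(A x B) = 1 * 5 = 5.

5


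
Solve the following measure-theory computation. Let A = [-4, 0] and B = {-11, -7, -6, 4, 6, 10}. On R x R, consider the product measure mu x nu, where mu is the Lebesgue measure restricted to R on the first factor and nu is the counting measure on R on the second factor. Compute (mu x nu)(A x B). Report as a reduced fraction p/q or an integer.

For a measurable rectangle A x B, the product measure satisfies
  (mu x nu)(A x B) = mu(A) * nu(B).
  mu(A) = 4.
  nu(B) = 6.
  (mu x nu)(A x B) = 4 * 6 = 24.

24


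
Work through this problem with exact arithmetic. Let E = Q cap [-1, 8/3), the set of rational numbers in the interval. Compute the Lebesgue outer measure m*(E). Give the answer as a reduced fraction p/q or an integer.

The set Q cap [-1, 8/3) is countable (a subset of the countable set Q). Lebesgue outer measure of any countable set is 0: each singleton {q} has m*({q}) = 0, and by countable subadditivity m*(union_k {q_k}) <= sum_k m*({q_k}) = sum_k 0 = 0. The reverse inequality m*(E) >= 0 is automatic. So m*(Q cap [-1, 8/3)) = 0.

0


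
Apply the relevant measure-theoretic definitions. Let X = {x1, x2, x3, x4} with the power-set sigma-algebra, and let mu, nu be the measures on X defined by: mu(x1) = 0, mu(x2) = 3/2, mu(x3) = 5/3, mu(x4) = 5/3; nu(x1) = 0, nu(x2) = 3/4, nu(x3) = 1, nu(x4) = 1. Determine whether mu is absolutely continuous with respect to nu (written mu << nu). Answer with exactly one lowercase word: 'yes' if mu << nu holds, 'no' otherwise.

mu << nu means: every nu-null measurable set is also mu-null; equivalently, for every atom x, if nu({x}) = 0 then mu({x}) = 0.
Checking each atom:
  x1: nu = 0, mu = 0 -> consistent with mu << nu.
  x2: nu = 3/4 > 0 -> no constraint.
  x3: nu = 1 > 0 -> no constraint.
  x4: nu = 1 > 0 -> no constraint.
No atom violates the condition. Therefore mu << nu.

yes


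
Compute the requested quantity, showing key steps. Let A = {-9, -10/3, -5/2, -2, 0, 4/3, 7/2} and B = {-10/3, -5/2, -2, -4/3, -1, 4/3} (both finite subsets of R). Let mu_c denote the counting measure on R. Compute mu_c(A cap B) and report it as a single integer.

Counting measure on a finite set equals cardinality. mu_c(A cap B) = |A cap B| (elements appearing in both).
Enumerating the elements of A that also lie in B gives 4 element(s).
So mu_c(A cap B) = 4.

4


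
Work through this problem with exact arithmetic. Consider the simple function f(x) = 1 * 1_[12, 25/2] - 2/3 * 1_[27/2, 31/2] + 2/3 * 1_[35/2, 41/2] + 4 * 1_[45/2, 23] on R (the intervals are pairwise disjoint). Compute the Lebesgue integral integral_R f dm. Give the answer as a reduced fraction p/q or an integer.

For a simple function f = sum_i c_i * 1_{A_i} with disjoint A_i,
  integral f dm = sum_i c_i * m(A_i).
Lengths of the A_i:
  m(A_1) = 25/2 - 12 = 1/2.
  m(A_2) = 31/2 - 27/2 = 2.
  m(A_3) = 41/2 - 35/2 = 3.
  m(A_4) = 23 - 45/2 = 1/2.
Contributions c_i * m(A_i):
  (1) * (1/2) = 1/2.
  (-2/3) * (2) = -4/3.
  (2/3) * (3) = 2.
  (4) * (1/2) = 2.
Total: 1/2 - 4/3 + 2 + 2 = 19/6.

19/6


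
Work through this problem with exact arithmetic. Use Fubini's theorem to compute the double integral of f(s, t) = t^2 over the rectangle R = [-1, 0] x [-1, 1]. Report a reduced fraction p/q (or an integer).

f(s, t) is a tensor product of a function of s and a function of t, and both factors are bounded continuous (hence Lebesgue integrable) on the rectangle, so Fubini's theorem applies:
  integral_R f d(m x m) = (integral_a1^b1 1 ds) * (integral_a2^b2 t^2 dt).
Inner integral in s: integral_{-1}^{0} 1 ds = (0^1 - (-1)^1)/1
  = 1.
Inner integral in t: integral_{-1}^{1} t^2 dt = (1^3 - (-1)^3)/3
  = 2/3.
Product: (1) * (2/3) = 2/3.

2/3


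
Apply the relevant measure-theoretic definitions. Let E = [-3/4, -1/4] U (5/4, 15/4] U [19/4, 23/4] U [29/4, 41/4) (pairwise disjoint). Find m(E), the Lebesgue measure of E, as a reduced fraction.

For pairwise disjoint intervals, m(union_i I_i) = sum_i m(I_i),
and m is invariant under swapping open/closed endpoints (single points have measure 0).
So m(E) = sum_i (b_i - a_i).
  I_1 has length -1/4 - (-3/4) = 1/2.
  I_2 has length 15/4 - 5/4 = 5/2.
  I_3 has length 23/4 - 19/4 = 1.
  I_4 has length 41/4 - 29/4 = 3.
Summing:
  m(E) = 1/2 + 5/2 + 1 + 3 = 7.

7


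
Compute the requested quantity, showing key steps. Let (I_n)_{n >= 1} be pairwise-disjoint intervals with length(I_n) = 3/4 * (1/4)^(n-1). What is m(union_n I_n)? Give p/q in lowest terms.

By countable additivity of the Lebesgue measure on pairwise disjoint measurable sets,
  m(union_{n >= 1} I_n) = sum_{n >= 1} m(I_n) = sum_{n >= 1} a * r^(n-1),
  with a = 3/4 and r = 1/4.
Since 0 < r = 1/4 < 1, the geometric series converges:
  sum_{n >= 1} a * r^(n-1) = a / (1 - r).
  = 3/4 / (1 - 1/4)
  = 3/4 / (3/4)
  = 1.

1


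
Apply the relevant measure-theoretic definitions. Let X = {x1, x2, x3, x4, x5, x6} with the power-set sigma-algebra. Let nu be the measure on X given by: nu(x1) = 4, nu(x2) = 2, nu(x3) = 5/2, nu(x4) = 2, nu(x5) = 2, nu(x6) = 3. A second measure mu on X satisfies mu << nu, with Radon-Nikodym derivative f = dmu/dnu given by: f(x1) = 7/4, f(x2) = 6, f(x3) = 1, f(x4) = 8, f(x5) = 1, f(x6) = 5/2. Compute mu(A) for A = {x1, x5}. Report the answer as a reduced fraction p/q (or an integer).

By the defining property of the Radon-Nikodym derivative, for every measurable set A,
  mu(A) = integral_A f dnu.
Since nu is a discrete measure concentrated on the atoms of X, the integral over A reduces to the sum
  mu(A) = sum_{x in A} f(x) * nu({x}).
Computing each term:
  x1: f(x1) * nu(x1) = 7/4 * 4 = 7.
  x5: f(x5) * nu(x5) = 1 * 2 = 2.
Summing: mu(A) = 7 + 2 = 9.

9


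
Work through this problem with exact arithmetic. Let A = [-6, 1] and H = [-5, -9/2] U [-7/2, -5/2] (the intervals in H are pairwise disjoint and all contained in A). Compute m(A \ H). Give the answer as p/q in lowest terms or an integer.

The ambient interval has length m(A) = 1 - (-6) = 7.
Since the holes are disjoint and sit inside A, by finite additivity
  m(H) = sum_i (b_i - a_i), and m(A \ H) = m(A) - m(H).
Computing the hole measures:
  m(H_1) = -9/2 - (-5) = 1/2.
  m(H_2) = -5/2 - (-7/2) = 1.
Summed: m(H) = 1/2 + 1 = 3/2.
So m(A \ H) = 7 - 3/2 = 11/2.

11/2


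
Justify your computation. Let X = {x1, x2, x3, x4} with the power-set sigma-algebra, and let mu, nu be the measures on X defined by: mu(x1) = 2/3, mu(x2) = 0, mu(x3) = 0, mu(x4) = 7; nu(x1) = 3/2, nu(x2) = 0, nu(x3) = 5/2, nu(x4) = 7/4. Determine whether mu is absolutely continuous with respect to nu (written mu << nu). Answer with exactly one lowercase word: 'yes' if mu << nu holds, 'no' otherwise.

mu << nu means: every nu-null measurable set is also mu-null; equivalently, for every atom x, if nu({x}) = 0 then mu({x}) = 0.
Checking each atom:
  x1: nu = 3/2 > 0 -> no constraint.
  x2: nu = 0, mu = 0 -> consistent with mu << nu.
  x3: nu = 5/2 > 0 -> no constraint.
  x4: nu = 7/4 > 0 -> no constraint.
No atom violates the condition. Therefore mu << nu.

yes


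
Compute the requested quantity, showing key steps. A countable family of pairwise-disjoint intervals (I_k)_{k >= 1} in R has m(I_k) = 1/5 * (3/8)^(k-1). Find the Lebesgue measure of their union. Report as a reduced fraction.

By countable additivity of the Lebesgue measure on pairwise disjoint measurable sets,
  m(union_{k >= 1} I_k) = sum_{k >= 1} m(I_k) = sum_{k >= 1} a * r^(k-1),
  with a = 1/5 and r = 3/8.
Since 0 < r = 3/8 < 1, the geometric series converges:
  sum_{k >= 1} a * r^(k-1) = a / (1 - r).
  = 1/5 / (1 - 3/8)
  = 1/5 / (5/8)
  = 8/25.

8/25


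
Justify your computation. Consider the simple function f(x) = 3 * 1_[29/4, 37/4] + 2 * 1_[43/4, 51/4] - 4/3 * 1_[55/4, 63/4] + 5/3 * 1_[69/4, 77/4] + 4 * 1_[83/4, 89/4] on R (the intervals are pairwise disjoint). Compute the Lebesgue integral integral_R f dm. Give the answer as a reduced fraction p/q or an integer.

For a simple function f = sum_i c_i * 1_{A_i} with disjoint A_i,
  integral f dm = sum_i c_i * m(A_i).
Lengths of the A_i:
  m(A_1) = 37/4 - 29/4 = 2.
  m(A_2) = 51/4 - 43/4 = 2.
  m(A_3) = 63/4 - 55/4 = 2.
  m(A_4) = 77/4 - 69/4 = 2.
  m(A_5) = 89/4 - 83/4 = 3/2.
Contributions c_i * m(A_i):
  (3) * (2) = 6.
  (2) * (2) = 4.
  (-4/3) * (2) = -8/3.
  (5/3) * (2) = 10/3.
  (4) * (3/2) = 6.
Total: 6 + 4 - 8/3 + 10/3 + 6 = 50/3.

50/3


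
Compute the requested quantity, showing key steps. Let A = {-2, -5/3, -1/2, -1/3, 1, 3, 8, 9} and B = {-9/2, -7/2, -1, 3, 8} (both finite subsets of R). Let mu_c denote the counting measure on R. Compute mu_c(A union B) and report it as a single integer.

Counting measure on a finite set equals cardinality. By inclusion-exclusion, |A union B| = |A| + |B| - |A cap B|.
|A| = 8, |B| = 5, |A cap B| = 2.
So mu_c(A union B) = 8 + 5 - 2 = 11.

11


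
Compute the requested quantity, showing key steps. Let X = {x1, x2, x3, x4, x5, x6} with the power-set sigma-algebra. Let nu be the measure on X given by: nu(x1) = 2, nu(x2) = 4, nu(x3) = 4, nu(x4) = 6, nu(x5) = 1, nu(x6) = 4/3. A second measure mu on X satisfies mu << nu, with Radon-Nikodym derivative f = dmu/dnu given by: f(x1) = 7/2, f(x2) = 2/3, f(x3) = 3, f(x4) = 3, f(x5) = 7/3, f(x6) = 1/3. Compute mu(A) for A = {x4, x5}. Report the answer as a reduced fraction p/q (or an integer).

By the defining property of the Radon-Nikodym derivative, for every measurable set A,
  mu(A) = integral_A f dnu.
Since nu is a discrete measure concentrated on the atoms of X, the integral over A reduces to the sum
  mu(A) = sum_{x in A} f(x) * nu({x}).
Computing each term:
  x4: f(x4) * nu(x4) = 3 * 6 = 18.
  x5: f(x5) * nu(x5) = 7/3 * 1 = 7/3.
Summing: mu(A) = 18 + 7/3 = 61/3.

61/3


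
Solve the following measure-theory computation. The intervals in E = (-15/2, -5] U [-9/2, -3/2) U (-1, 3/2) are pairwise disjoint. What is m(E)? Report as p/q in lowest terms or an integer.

For pairwise disjoint intervals, m(union_i I_i) = sum_i m(I_i),
and m is invariant under swapping open/closed endpoints (single points have measure 0).
So m(E) = sum_i (b_i - a_i).
  I_1 has length -5 - (-15/2) = 5/2.
  I_2 has length -3/2 - (-9/2) = 3.
  I_3 has length 3/2 - (-1) = 5/2.
Summing:
  m(E) = 5/2 + 3 + 5/2 = 8.

8


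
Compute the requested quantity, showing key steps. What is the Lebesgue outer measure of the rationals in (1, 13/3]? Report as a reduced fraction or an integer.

The set Q cap (1, 13/3] is countable (a subset of the countable set Q). Lebesgue outer measure of any countable set is 0: each singleton {q} has m*({q}) = 0, and by countable subadditivity m*(union_k {q_k}) <= sum_k m*({q_k}) = sum_k 0 = 0. The reverse inequality m*(E) >= 0 is automatic. So m*(Q cap (1, 13/3]) = 0.

0


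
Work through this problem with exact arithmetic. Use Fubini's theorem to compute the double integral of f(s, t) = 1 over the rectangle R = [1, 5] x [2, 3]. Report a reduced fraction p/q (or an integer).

f(s, t) is a tensor product of a function of s and a function of t, and both factors are bounded continuous (hence Lebesgue integrable) on the rectangle, so Fubini's theorem applies:
  integral_R f d(m x m) = (integral_a1^b1 1 ds) * (integral_a2^b2 1 dt).
Inner integral in s: integral_{1}^{5} 1 ds = (5^1 - 1^1)/1
  = 4.
Inner integral in t: integral_{2}^{3} 1 dt = (3^1 - 2^1)/1
  = 1.
Product: (4) * (1) = 4.

4


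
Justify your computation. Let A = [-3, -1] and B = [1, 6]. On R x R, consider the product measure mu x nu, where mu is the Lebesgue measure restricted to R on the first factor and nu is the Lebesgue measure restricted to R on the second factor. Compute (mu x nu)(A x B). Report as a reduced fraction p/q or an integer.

For a measurable rectangle A x B, the product measure satisfies
  (mu x nu)(A x B) = mu(A) * nu(B).
  mu(A) = 2.
  nu(B) = 5.
  (mu x nu)(A x B) = 2 * 5 = 10.

10


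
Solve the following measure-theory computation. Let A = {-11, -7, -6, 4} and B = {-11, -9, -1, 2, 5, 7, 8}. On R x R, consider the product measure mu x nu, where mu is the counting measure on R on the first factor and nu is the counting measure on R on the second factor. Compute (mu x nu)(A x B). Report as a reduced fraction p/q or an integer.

For a measurable rectangle A x B, the product measure satisfies
  (mu x nu)(A x B) = mu(A) * nu(B).
  mu(A) = 4.
  nu(B) = 7.
  (mu x nu)(A x B) = 4 * 7 = 28.

28


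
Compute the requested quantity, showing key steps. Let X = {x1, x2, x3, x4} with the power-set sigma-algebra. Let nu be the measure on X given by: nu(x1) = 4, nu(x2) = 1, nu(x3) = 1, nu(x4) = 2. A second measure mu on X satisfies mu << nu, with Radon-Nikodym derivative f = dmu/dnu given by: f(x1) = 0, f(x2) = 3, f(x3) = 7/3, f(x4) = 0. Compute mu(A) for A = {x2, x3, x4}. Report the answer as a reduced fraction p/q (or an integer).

By the defining property of the Radon-Nikodym derivative, for every measurable set A,
  mu(A) = integral_A f dnu.
Since nu is a discrete measure concentrated on the atoms of X, the integral over A reduces to the sum
  mu(A) = sum_{x in A} f(x) * nu({x}).
Computing each term:
  x2: f(x2) * nu(x2) = 3 * 1 = 3.
  x3: f(x3) * nu(x3) = 7/3 * 1 = 7/3.
  x4: f(x4) * nu(x4) = 0 * 2 = 0.
Summing: mu(A) = 3 + 7/3 + 0 = 16/3.

16/3


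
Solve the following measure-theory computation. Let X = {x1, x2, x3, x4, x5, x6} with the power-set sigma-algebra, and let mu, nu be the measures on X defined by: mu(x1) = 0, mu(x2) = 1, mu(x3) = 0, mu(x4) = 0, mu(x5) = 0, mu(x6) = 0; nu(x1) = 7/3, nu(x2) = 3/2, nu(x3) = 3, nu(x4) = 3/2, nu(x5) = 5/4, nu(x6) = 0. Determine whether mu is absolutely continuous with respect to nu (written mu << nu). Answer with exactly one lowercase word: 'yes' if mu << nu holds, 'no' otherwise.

mu << nu means: every nu-null measurable set is also mu-null; equivalently, for every atom x, if nu({x}) = 0 then mu({x}) = 0.
Checking each atom:
  x1: nu = 7/3 > 0 -> no constraint.
  x2: nu = 3/2 > 0 -> no constraint.
  x3: nu = 3 > 0 -> no constraint.
  x4: nu = 3/2 > 0 -> no constraint.
  x5: nu = 5/4 > 0 -> no constraint.
  x6: nu = 0, mu = 0 -> consistent with mu << nu.
No atom violates the condition. Therefore mu << nu.

yes


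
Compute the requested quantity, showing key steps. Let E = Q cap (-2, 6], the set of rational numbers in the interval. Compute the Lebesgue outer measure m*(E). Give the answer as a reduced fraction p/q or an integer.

Q cap (-2, 6] is countable; list its elements as q_1, q_2, ... . Fix eps > 0 and cover the k-th point by an interval of length eps * 2^(-k). The cover has total length eps * sum_{k>=1} 2^(-k) = eps, so by definition of outer measure m*(Q cap (-2, 6]) <= eps. Since eps was arbitrary and m* >= 0, the outer measure is 0.

0


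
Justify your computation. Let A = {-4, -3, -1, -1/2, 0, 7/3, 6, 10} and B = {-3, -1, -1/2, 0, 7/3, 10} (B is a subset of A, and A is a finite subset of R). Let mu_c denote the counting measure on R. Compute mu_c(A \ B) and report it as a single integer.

Counting measure assigns mu_c(E) = |E| (number of elements) when E is finite. For B subset A, A \ B is the set of elements of A not in B, so |A \ B| = |A| - |B|.
|A| = 8, |B| = 6, so mu_c(A \ B) = 8 - 6 = 2.

2


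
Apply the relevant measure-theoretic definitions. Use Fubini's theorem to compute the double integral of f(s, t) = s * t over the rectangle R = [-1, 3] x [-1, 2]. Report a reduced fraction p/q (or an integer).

f(s, t) is a tensor product of a function of s and a function of t, and both factors are bounded continuous (hence Lebesgue integrable) on the rectangle, so Fubini's theorem applies:
  integral_R f d(m x m) = (integral_a1^b1 s ds) * (integral_a2^b2 t dt).
Inner integral in s: integral_{-1}^{3} s ds = (3^2 - (-1)^2)/2
  = 4.
Inner integral in t: integral_{-1}^{2} t dt = (2^2 - (-1)^2)/2
  = 3/2.
Product: (4) * (3/2) = 6.

6


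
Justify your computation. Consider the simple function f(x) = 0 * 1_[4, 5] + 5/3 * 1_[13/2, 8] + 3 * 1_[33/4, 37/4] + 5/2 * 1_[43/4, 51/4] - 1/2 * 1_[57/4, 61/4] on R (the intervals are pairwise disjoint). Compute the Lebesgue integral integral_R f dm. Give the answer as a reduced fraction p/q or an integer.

For a simple function f = sum_i c_i * 1_{A_i} with disjoint A_i,
  integral f dm = sum_i c_i * m(A_i).
Lengths of the A_i:
  m(A_1) = 5 - 4 = 1.
  m(A_2) = 8 - 13/2 = 3/2.
  m(A_3) = 37/4 - 33/4 = 1.
  m(A_4) = 51/4 - 43/4 = 2.
  m(A_5) = 61/4 - 57/4 = 1.
Contributions c_i * m(A_i):
  (0) * (1) = 0.
  (5/3) * (3/2) = 5/2.
  (3) * (1) = 3.
  (5/2) * (2) = 5.
  (-1/2) * (1) = -1/2.
Total: 0 + 5/2 + 3 + 5 - 1/2 = 10.

10


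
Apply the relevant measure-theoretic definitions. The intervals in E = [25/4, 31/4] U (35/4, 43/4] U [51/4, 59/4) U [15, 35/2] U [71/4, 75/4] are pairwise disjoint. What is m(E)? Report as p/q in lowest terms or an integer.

For pairwise disjoint intervals, m(union_i I_i) = sum_i m(I_i),
and m is invariant under swapping open/closed endpoints (single points have measure 0).
So m(E) = sum_i (b_i - a_i).
  I_1 has length 31/4 - 25/4 = 3/2.
  I_2 has length 43/4 - 35/4 = 2.
  I_3 has length 59/4 - 51/4 = 2.
  I_4 has length 35/2 - 15 = 5/2.
  I_5 has length 75/4 - 71/4 = 1.
Summing:
  m(E) = 3/2 + 2 + 2 + 5/2 + 1 = 9.

9


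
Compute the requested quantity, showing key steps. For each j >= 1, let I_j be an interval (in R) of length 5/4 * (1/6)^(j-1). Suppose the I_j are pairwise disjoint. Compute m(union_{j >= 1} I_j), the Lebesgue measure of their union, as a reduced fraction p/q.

By countable additivity of the Lebesgue measure on pairwise disjoint measurable sets,
  m(union_{j >= 1} I_j) = sum_{j >= 1} m(I_j) = sum_{j >= 1} a * r^(j-1),
  with a = 5/4 and r = 1/6.
Since 0 < r = 1/6 < 1, the geometric series converges:
  sum_{j >= 1} a * r^(j-1) = a / (1 - r).
  = 5/4 / (1 - 1/6)
  = 5/4 / (5/6)
  = 3/2.

3/2


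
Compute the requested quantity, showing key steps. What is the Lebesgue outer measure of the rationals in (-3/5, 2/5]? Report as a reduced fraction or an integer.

Q cap (-3/5, 2/5] is countable; list its elements as q_1, q_2, ... . Fix eps > 0 and cover the k-th point by an interval of length eps * 2^(-k). The cover has total length eps * sum_{k>=1} 2^(-k) = eps, so by definition of outer measure m*(Q cap (-3/5, 2/5]) <= eps. Since eps was arbitrary and m* >= 0, the outer measure is 0.

0


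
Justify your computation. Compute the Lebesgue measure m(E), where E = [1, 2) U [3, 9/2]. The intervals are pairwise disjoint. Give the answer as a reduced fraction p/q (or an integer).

For pairwise disjoint intervals, m(union_i I_i) = sum_i m(I_i),
and m is invariant under swapping open/closed endpoints (single points have measure 0).
So m(E) = sum_i (b_i - a_i).
  I_1 has length 2 - 1 = 1.
  I_2 has length 9/2 - 3 = 3/2.
Summing:
  m(E) = 1 + 3/2 = 5/2.

5/2


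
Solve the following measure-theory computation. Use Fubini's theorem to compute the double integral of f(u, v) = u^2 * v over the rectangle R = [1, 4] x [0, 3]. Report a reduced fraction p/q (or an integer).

f(u, v) is a tensor product of a function of u and a function of v, and both factors are bounded continuous (hence Lebesgue integrable) on the rectangle, so Fubini's theorem applies:
  integral_R f d(m x m) = (integral_a1^b1 u^2 du) * (integral_a2^b2 v dv).
Inner integral in u: integral_{1}^{4} u^2 du = (4^3 - 1^3)/3
  = 21.
Inner integral in v: integral_{0}^{3} v dv = (3^2 - 0^2)/2
  = 9/2.
Product: (21) * (9/2) = 189/2.

189/2


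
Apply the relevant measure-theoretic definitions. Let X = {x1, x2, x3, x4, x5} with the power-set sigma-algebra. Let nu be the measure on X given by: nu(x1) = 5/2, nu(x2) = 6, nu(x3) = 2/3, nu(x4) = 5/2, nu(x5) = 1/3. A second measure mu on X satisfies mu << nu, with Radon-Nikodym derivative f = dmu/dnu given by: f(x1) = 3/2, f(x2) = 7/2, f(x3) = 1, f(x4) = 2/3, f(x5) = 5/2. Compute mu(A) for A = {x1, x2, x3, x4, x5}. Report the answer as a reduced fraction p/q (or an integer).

By the defining property of the Radon-Nikodym derivative, for every measurable set A,
  mu(A) = integral_A f dnu.
Since nu is a discrete measure concentrated on the atoms of X, the integral over A reduces to the sum
  mu(A) = sum_{x in A} f(x) * nu({x}).
Computing each term:
  x1: f(x1) * nu(x1) = 3/2 * 5/2 = 15/4.
  x2: f(x2) * nu(x2) = 7/2 * 6 = 21.
  x3: f(x3) * nu(x3) = 1 * 2/3 = 2/3.
  x4: f(x4) * nu(x4) = 2/3 * 5/2 = 5/3.
  x5: f(x5) * nu(x5) = 5/2 * 1/3 = 5/6.
Summing: mu(A) = 15/4 + 21 + 2/3 + 5/3 + 5/6 = 335/12.

335/12


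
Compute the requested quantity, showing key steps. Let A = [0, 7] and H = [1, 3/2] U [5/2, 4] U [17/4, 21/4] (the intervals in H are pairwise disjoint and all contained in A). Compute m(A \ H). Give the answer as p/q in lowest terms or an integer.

The ambient interval has length m(A) = 7 - 0 = 7.
Since the holes are disjoint and sit inside A, by finite additivity
  m(H) = sum_i (b_i - a_i), and m(A \ H) = m(A) - m(H).
Computing the hole measures:
  m(H_1) = 3/2 - 1 = 1/2.
  m(H_2) = 4 - 5/2 = 3/2.
  m(H_3) = 21/4 - 17/4 = 1.
Summed: m(H) = 1/2 + 3/2 + 1 = 3.
So m(A \ H) = 7 - 3 = 4.

4


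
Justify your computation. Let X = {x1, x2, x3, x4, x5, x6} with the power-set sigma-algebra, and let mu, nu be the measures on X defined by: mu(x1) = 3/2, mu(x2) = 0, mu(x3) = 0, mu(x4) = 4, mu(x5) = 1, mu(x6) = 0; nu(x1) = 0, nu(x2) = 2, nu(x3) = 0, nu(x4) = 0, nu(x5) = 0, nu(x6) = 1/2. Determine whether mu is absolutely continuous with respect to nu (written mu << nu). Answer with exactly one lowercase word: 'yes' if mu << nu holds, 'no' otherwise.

mu << nu means: every nu-null measurable set is also mu-null; equivalently, for every atom x, if nu({x}) = 0 then mu({x}) = 0.
Checking each atom:
  x1: nu = 0, mu = 3/2 > 0 -> violates mu << nu.
  x2: nu = 2 > 0 -> no constraint.
  x3: nu = 0, mu = 0 -> consistent with mu << nu.
  x4: nu = 0, mu = 4 > 0 -> violates mu << nu.
  x5: nu = 0, mu = 1 > 0 -> violates mu << nu.
  x6: nu = 1/2 > 0 -> no constraint.
The atom(s) x1, x4, x5 violate the condition (nu = 0 but mu > 0). Therefore mu is NOT absolutely continuous w.r.t. nu.

no


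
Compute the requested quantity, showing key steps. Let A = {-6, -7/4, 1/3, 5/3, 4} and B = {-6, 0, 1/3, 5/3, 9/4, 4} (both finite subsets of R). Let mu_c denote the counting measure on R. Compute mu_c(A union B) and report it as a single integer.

Counting measure on a finite set equals cardinality. By inclusion-exclusion, |A union B| = |A| + |B| - |A cap B|.
|A| = 5, |B| = 6, |A cap B| = 4.
So mu_c(A union B) = 5 + 6 - 4 = 7.

7


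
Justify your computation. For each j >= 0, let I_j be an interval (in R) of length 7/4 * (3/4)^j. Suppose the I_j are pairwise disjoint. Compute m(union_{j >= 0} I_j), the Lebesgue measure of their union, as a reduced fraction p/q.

By countable additivity of the Lebesgue measure on pairwise disjoint measurable sets,
  m(union_{j >= 0} I_j) = sum_{j >= 0} m(I_j) = sum_{j >= 0} a * r^j,
  with a = 7/4 and r = 3/4.
Since 0 < r = 3/4 < 1, the geometric series converges:
  sum_{j >= 0} a * r^j = a / (1 - r).
  = 7/4 / (1 - 3/4)
  = 7/4 / (1/4)
  = 7.

7


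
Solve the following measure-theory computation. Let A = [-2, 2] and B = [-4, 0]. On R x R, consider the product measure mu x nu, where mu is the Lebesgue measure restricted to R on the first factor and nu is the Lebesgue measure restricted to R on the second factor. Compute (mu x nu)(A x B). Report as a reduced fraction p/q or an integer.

For a measurable rectangle A x B, the product measure satisfies
  (mu x nu)(A x B) = mu(A) * nu(B).
  mu(A) = 4.
  nu(B) = 4.
  (mu x nu)(A x B) = 4 * 4 = 16.

16


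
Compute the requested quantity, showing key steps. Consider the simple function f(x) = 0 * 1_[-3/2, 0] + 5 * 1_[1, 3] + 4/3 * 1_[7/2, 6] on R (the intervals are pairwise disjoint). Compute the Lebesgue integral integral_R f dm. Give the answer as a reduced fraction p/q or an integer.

For a simple function f = sum_i c_i * 1_{A_i} with disjoint A_i,
  integral f dm = sum_i c_i * m(A_i).
Lengths of the A_i:
  m(A_1) = 0 - (-3/2) = 3/2.
  m(A_2) = 3 - 1 = 2.
  m(A_3) = 6 - 7/2 = 5/2.
Contributions c_i * m(A_i):
  (0) * (3/2) = 0.
  (5) * (2) = 10.
  (4/3) * (5/2) = 10/3.
Total: 0 + 10 + 10/3 = 40/3.

40/3


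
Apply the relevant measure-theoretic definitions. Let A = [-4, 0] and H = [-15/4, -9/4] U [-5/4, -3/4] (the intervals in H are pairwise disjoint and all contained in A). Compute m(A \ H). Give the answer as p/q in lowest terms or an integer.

The ambient interval has length m(A) = 0 - (-4) = 4.
Since the holes are disjoint and sit inside A, by finite additivity
  m(H) = sum_i (b_i - a_i), and m(A \ H) = m(A) - m(H).
Computing the hole measures:
  m(H_1) = -9/4 - (-15/4) = 3/2.
  m(H_2) = -3/4 - (-5/4) = 1/2.
Summed: m(H) = 3/2 + 1/2 = 2.
So m(A \ H) = 4 - 2 = 2.

2


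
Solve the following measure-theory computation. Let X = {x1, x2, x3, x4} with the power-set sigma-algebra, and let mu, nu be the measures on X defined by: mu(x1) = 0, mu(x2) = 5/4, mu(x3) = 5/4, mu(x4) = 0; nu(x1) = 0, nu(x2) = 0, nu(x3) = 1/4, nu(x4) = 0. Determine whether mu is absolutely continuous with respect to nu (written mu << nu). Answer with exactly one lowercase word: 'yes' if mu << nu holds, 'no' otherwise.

mu << nu means: every nu-null measurable set is also mu-null; equivalently, for every atom x, if nu({x}) = 0 then mu({x}) = 0.
Checking each atom:
  x1: nu = 0, mu = 0 -> consistent with mu << nu.
  x2: nu = 0, mu = 5/4 > 0 -> violates mu << nu.
  x3: nu = 1/4 > 0 -> no constraint.
  x4: nu = 0, mu = 0 -> consistent with mu << nu.
The atom(s) x2 violate the condition (nu = 0 but mu > 0). Therefore mu is NOT absolutely continuous w.r.t. nu.

no


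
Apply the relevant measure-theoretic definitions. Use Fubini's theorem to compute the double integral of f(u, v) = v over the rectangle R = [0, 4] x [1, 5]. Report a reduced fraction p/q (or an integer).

f(u, v) is a tensor product of a function of u and a function of v, and both factors are bounded continuous (hence Lebesgue integrable) on the rectangle, so Fubini's theorem applies:
  integral_R f d(m x m) = (integral_a1^b1 1 du) * (integral_a2^b2 v dv).
Inner integral in u: integral_{0}^{4} 1 du = (4^1 - 0^1)/1
  = 4.
Inner integral in v: integral_{1}^{5} v dv = (5^2 - 1^2)/2
  = 12.
Product: (4) * (12) = 48.

48


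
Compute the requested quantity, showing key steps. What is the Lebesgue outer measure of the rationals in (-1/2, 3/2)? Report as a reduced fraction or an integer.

Q cap (-1/2, 3/2) is countable; list its elements as q_1, q_2, ... . Fix eps > 0 and cover the k-th point by an interval of length eps * 2^(-k). The cover has total length eps * sum_{k>=1} 2^(-k) = eps, so by definition of outer measure m*(Q cap (-1/2, 3/2)) <= eps. Since eps was arbitrary and m* >= 0, the outer measure is 0.

0


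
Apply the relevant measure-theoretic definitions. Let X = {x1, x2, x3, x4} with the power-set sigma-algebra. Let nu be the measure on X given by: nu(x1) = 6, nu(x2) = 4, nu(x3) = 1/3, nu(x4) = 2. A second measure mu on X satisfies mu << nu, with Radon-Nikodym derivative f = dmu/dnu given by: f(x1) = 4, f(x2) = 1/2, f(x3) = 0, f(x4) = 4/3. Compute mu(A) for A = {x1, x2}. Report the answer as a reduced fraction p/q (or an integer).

By the defining property of the Radon-Nikodym derivative, for every measurable set A,
  mu(A) = integral_A f dnu.
Since nu is a discrete measure concentrated on the atoms of X, the integral over A reduces to the sum
  mu(A) = sum_{x in A} f(x) * nu({x}).
Computing each term:
  x1: f(x1) * nu(x1) = 4 * 6 = 24.
  x2: f(x2) * nu(x2) = 1/2 * 4 = 2.
Summing: mu(A) = 24 + 2 = 26.

26


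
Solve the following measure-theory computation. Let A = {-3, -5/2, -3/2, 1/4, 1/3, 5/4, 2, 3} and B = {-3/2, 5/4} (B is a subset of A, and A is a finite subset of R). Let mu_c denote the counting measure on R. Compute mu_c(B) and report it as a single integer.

Counting measure assigns mu_c(E) = |E| (number of elements) when E is finite.
B has 2 element(s), so mu_c(B) = 2.

2
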